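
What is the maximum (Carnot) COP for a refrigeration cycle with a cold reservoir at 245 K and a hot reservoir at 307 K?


dT = 307 - 245 = 62 K
COP_carnot = T_cold / dT = 245 / 62
COP_carnot = 3.952

3.952


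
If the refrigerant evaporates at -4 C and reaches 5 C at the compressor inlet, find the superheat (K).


Superheat = T_suction - T_evap
Superheat = 5 - (-4)
Superheat = 9 K

9


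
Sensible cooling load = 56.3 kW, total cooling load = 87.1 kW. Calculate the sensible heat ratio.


SHR = Q_sensible / Q_total
SHR = 56.3 / 87.1
SHR = 0.646

0.646


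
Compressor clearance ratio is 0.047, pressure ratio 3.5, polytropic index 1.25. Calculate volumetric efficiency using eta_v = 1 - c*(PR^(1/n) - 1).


PR^(1/n) = 3.5^(1/1.25) = 2.7242969
eta_v = 1 - 0.047 * (2.7242969 - 1)
eta_v = 0.919

0.919


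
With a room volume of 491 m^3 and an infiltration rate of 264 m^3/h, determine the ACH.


ACH = flow / volume
ACH = 264 / 491
ACH = 0.538

0.538


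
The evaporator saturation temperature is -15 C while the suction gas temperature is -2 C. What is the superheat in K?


Superheat = T_suction - T_evap
Superheat = -2 - (-15)
Superheat = 13 K

13


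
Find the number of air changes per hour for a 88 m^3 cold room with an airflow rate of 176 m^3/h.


ACH = flow / volume
ACH = 176 / 88
ACH = 2.0

2.0


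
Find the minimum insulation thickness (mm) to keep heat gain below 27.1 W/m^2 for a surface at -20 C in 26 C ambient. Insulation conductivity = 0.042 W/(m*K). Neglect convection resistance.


dT = 26 - (-20) = 46 K
thickness = k * dT / q_max * 1000
thickness = 0.042 * 46 / 27.1 * 1000
thickness = 71.3 mm

71.3


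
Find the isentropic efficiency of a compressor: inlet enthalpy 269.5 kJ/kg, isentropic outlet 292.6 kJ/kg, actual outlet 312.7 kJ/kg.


dh_ideal = 292.6 - 269.5 = 23.1 kJ/kg
dh_actual = 312.7 - 269.5 = 43.2 kJ/kg
eta_s = dh_ideal / dh_actual = 23.1 / 43.2
eta_s = 0.5347

0.5347


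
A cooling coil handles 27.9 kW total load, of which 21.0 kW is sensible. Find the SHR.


SHR = Q_sensible / Q_total
SHR = 21.0 / 27.9
SHR = 0.753

0.753


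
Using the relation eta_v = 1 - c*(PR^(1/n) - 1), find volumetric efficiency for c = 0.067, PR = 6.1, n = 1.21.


PR^(1/n) = 6.1^(1/1.21) = 4.45690032
eta_v = 1 - 0.067 * (4.45690032 - 1)
eta_v = 0.7684

0.7684


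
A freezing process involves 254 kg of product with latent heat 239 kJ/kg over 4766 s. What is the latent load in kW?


Q_lat = m * h_fg / t
Q_lat = 254 * 239 / 4766
Q_lat = 12.74 kW

12.74


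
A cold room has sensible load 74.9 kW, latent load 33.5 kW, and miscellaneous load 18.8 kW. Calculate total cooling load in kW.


Q_total = Q_s + Q_l + Q_misc
Q_total = 74.9 + 33.5 + 18.8
Q_total = 127.2 kW

127.2


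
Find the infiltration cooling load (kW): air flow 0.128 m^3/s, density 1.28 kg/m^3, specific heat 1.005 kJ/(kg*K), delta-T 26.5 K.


Q = V_dot * rho * cp * dT
Q = 0.128 * 1.28 * 1.005 * 26.5
Q = 4.363 kW

4.363


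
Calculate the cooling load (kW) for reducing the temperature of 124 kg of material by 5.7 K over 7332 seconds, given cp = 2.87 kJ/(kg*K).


Q = m * cp * dT / t
Q = 124 * 2.87 * 5.7 / 7332
Q = 0.277 kW

0.277


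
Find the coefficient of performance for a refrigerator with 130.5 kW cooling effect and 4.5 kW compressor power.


COP = Q_evap / W
COP = 130.5 / 4.5
COP = 29.0

29.0


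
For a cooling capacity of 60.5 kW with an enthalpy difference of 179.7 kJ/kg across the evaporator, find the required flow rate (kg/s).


m_dot = Q / dh
m_dot = 60.5 / 179.7
m_dot = 0.3367 kg/s

0.3367


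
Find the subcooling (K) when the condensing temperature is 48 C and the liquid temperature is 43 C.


Subcooling = T_cond - T_liquid
Subcooling = 48 - 43
Subcooling = 5 K

5


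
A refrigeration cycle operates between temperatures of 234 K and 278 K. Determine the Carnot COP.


dT = 278 - 234 = 44 K
COP_carnot = T_cold / dT = 234 / 44
COP_carnot = 5.318

5.318


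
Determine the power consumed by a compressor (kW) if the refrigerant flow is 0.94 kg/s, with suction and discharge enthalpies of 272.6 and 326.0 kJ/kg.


dh = 326.0 - 272.6 = 53.4 kJ/kg
W = m_dot * dh = 0.94 * 53.4 = 50.2 kW

50.2


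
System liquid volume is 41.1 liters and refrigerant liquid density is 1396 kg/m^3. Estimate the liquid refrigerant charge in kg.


Charge = V * rho / 1000
Charge = 41.1 * 1396 / 1000
Charge = 57.38 kg

57.38


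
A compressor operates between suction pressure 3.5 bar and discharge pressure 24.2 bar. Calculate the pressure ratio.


PR = P_high / P_low
PR = 24.2 / 3.5
PR = 6.914

6.914


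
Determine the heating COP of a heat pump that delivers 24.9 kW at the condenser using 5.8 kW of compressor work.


COP_hp = Q_cond / W
COP_hp = 24.9 / 5.8
COP_hp = 4.293

4.293


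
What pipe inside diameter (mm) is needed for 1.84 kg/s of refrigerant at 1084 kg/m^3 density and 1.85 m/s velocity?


A = m_dot / (rho * v) = 1.84 / (1084 * 1.85) = 0.0009175226887 m^2
d = sqrt(4*A/pi) * 1000
d = 34.2 mm

34.2


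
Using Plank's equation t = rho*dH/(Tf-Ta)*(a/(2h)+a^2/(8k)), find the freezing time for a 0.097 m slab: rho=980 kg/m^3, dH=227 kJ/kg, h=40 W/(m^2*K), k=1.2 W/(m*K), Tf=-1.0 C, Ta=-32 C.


dT = -1.0 - (-32) = 31.0 K
term1 = a/(2h) = 0.097/(2*40) = 0.0012125
term2 = a^2/(8k) = 0.097^2/(8*1.2) = 0.0009801041667
t = rho*dH*1000/dT * (term1 + term2)
t = 980*227*1000/31.0 * (0.0012125 + 0.0009801041667)
t = 15734 s

15734


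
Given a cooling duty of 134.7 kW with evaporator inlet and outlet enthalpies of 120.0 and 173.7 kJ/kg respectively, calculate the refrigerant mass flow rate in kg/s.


dh = 173.7 - 120.0 = 53.7 kJ/kg
m_dot = Q / dh = 134.7 / 53.7 = 2.5084 kg/s

2.5084


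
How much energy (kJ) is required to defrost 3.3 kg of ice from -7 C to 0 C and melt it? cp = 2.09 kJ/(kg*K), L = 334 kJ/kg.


Sensible heat = cp * dT = 2.09 * 7 = 14.63 kJ/kg
Total per kg = 14.63 + 334 = 348.63 kJ/kg
Q = m * total = 3.3 * 348.63
Q = 1150.5 kJ

1150.5


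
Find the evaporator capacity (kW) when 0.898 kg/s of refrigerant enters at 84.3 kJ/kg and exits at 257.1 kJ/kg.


dh = 257.1 - 84.3 = 172.8 kJ/kg
Q_evap = m_dot * dh = 0.898 * 172.8
Q_evap = 155.17 kW

155.17


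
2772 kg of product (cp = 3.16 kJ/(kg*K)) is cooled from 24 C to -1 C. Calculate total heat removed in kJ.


dT = 24 - (-1) = 25 K
Q = m * cp * dT = 2772 * 3.16 * 25
Q = 218988 kJ

218988


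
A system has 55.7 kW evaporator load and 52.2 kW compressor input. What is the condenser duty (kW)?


Q_cond = Q_evap + W
Q_cond = 55.7 + 52.2
Q_cond = 107.9 kW

107.9


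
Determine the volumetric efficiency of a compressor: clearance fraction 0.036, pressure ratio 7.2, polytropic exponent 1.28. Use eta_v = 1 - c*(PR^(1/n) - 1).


PR^(1/n) = 7.2^(1/1.28) = 4.67510116
eta_v = 1 - 0.036 * (4.67510116 - 1)
eta_v = 0.8677

0.8677


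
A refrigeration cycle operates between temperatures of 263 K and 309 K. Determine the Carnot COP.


dT = 309 - 263 = 46 K
COP_carnot = T_cold / dT = 263 / 46
COP_carnot = 5.717

5.717


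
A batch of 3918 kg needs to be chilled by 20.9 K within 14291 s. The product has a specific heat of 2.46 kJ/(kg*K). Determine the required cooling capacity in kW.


Q = m * cp * dT / t
Q = 3918 * 2.46 * 20.9 / 14291
Q = 14.096 kW

14.096


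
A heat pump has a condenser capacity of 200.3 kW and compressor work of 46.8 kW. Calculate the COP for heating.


COP_hp = Q_cond / W
COP_hp = 200.3 / 46.8
COP_hp = 4.28

4.28


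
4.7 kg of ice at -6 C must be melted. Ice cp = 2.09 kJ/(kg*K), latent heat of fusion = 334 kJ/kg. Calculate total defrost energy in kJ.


Sensible heat = cp * dT = 2.09 * 6 = 12.54 kJ/kg
Total per kg = 12.54 + 334 = 346.54 kJ/kg
Q = m * total = 4.7 * 346.54
Q = 1628.7 kJ

1628.7


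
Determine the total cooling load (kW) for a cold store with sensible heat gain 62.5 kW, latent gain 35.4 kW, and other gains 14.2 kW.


Q_total = Q_s + Q_l + Q_misc
Q_total = 62.5 + 35.4 + 14.2
Q_total = 112.1 kW

112.1


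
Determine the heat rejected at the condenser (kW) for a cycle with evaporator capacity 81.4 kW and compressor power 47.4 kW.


Q_cond = Q_evap + W
Q_cond = 81.4 + 47.4
Q_cond = 128.8 kW

128.8


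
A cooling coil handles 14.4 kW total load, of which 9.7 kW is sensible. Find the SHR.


SHR = Q_sensible / Q_total
SHR = 9.7 / 14.4
SHR = 0.674

0.674


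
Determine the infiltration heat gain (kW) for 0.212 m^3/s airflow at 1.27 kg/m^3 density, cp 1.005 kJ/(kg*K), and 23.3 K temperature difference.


Q = V_dot * rho * cp * dT
Q = 0.212 * 1.27 * 1.005 * 23.3
Q = 6.305 kW

6.305


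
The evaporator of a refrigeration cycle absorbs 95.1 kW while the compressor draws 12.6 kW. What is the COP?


COP = Q_evap / W
COP = 95.1 / 12.6
COP = 7.548

7.548


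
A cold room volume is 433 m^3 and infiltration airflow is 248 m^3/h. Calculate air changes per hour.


ACH = flow / volume
ACH = 248 / 433
ACH = 0.573

0.573


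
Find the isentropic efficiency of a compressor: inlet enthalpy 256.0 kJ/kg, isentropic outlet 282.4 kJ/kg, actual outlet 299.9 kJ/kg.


dh_ideal = 282.4 - 256.0 = 26.4 kJ/kg
dh_actual = 299.9 - 256.0 = 43.9 kJ/kg
eta_s = dh_ideal / dh_actual = 26.4 / 43.9
eta_s = 0.6014

0.6014


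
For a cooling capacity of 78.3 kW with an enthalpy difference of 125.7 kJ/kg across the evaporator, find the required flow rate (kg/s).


m_dot = Q / dh
m_dot = 78.3 / 125.7
m_dot = 0.6229 kg/s

0.6229


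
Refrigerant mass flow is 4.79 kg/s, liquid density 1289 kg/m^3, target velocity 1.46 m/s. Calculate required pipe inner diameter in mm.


A = m_dot / (rho * v) = 4.79 / (1289 * 1.46) = 0.002545245863 m^2
d = sqrt(4*A/pi) * 1000
d = 56.9 mm

56.9


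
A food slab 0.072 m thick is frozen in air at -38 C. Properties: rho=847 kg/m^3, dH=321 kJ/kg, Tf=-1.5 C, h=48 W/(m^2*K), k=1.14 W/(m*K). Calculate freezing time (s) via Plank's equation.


dT = -1.5 - (-38) = 36.5 K
term1 = a/(2h) = 0.072/(2*48) = 0.00075
term2 = a^2/(8k) = 0.072^2/(8*1.14) = 0.0005684210526
t = rho*dH*1000/dT * (term1 + term2)
t = 847*321*1000/36.5 * (0.00075 + 0.0005684210526)
t = 9821 s

9821


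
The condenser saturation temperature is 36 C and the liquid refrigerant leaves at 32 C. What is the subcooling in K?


Subcooling = T_cond - T_liquid
Subcooling = 36 - 32
Subcooling = 4 K

4


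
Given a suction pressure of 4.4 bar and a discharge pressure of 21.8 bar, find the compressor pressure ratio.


PR = P_high / P_low
PR = 21.8 / 4.4
PR = 4.955

4.955


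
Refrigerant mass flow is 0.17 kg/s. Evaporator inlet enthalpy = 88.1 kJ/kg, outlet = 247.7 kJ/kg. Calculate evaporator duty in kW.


dh = 247.7 - 88.1 = 159.6 kJ/kg
Q_evap = m_dot * dh = 0.17 * 159.6
Q_evap = 27.13 kW

27.13


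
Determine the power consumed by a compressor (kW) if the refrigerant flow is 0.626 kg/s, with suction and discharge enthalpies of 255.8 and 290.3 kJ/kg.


dh = 290.3 - 255.8 = 34.5 kJ/kg
W = m_dot * dh = 0.626 * 34.5 = 21.6 kW

21.6


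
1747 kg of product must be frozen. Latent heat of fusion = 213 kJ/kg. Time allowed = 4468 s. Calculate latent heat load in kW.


Q_lat = m * h_fg / t
Q_lat = 1747 * 213 / 4468
Q_lat = 83.28 kW

83.28


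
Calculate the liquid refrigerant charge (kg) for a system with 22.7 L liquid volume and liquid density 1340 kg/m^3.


Charge = V * rho / 1000
Charge = 22.7 * 1340 / 1000
Charge = 30.42 kg

30.42


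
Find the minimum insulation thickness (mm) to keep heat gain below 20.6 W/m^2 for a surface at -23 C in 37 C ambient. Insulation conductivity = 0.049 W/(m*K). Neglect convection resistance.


dT = 37 - (-23) = 60 K
thickness = k * dT / q_max * 1000
thickness = 0.049 * 60 / 20.6 * 1000
thickness = 142.7 mm

142.7


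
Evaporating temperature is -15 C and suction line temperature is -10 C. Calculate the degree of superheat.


Superheat = T_suction - T_evap
Superheat = -10 - (-15)
Superheat = 5 K

5


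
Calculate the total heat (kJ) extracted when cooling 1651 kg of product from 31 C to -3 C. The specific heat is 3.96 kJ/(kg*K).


dT = 31 - (-3) = 34 K
Q = m * cp * dT = 1651 * 3.96 * 34
Q = 222291 kJ

222291


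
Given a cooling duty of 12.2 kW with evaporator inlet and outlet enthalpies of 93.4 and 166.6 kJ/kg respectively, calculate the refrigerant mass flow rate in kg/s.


dh = 166.6 - 93.4 = 73.2 kJ/kg
m_dot = Q / dh = 12.2 / 73.2 = 0.1667 kg/s

0.1667


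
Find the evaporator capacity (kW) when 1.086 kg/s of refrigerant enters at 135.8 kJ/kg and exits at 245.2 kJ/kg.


dh = 245.2 - 135.8 = 109.4 kJ/kg
Q_evap = m_dot * dh = 1.086 * 109.4
Q_evap = 118.81 kW

118.81


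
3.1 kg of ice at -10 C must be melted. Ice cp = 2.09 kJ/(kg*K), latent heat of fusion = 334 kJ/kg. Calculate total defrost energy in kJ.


Sensible heat = cp * dT = 2.09 * 10 = 20.9 kJ/kg
Total per kg = 20.9 + 334 = 354.9 kJ/kg
Q = m * total = 3.1 * 354.9
Q = 1100.2 kJ

1100.2


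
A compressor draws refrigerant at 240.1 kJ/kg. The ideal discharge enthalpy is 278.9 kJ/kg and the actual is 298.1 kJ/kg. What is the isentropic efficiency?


dh_ideal = 278.9 - 240.1 = 38.8 kJ/kg
dh_actual = 298.1 - 240.1 = 58.0 kJ/kg
eta_s = dh_ideal / dh_actual = 38.8 / 58.0
eta_s = 0.669

0.669


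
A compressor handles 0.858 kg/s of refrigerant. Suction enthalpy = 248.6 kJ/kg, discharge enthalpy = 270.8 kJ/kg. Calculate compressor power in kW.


dh = 270.8 - 248.6 = 22.2 kJ/kg
W = m_dot * dh = 0.858 * 22.2 = 19.05 kW

19.05


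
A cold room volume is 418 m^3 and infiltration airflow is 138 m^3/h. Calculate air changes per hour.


ACH = flow / volume
ACH = 138 / 418
ACH = 0.33

0.33


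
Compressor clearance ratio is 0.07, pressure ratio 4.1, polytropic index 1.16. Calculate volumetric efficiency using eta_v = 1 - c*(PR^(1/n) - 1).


PR^(1/n) = 4.1^(1/1.16) = 3.37490805
eta_v = 1 - 0.07 * (3.37490805 - 1)
eta_v = 0.8338

0.8338


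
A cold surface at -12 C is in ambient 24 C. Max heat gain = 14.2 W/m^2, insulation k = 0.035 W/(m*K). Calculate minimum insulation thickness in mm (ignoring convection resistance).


dT = 24 - (-12) = 36 K
thickness = k * dT / q_max * 1000
thickness = 0.035 * 36 / 14.2 * 1000
thickness = 88.7 mm

88.7


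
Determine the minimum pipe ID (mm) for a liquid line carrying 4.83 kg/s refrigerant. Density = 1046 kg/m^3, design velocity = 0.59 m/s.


A = m_dot / (rho * v) = 4.83 / (1046 * 0.59) = 0.007826425122 m^2
d = sqrt(4*A/pi) * 1000
d = 99.8 mm

99.8


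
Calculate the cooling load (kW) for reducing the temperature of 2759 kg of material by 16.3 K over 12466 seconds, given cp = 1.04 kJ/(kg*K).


Q = m * cp * dT / t
Q = 2759 * 1.04 * 16.3 / 12466
Q = 3.752 kW

3.752


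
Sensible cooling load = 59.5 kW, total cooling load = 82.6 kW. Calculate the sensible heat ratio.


SHR = Q_sensible / Q_total
SHR = 59.5 / 82.6
SHR = 0.72

0.72


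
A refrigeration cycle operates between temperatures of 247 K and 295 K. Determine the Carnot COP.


dT = 295 - 247 = 48 K
COP_carnot = T_cold / dT = 247 / 48
COP_carnot = 5.146

5.146


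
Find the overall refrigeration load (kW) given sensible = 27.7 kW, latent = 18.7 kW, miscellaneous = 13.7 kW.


Q_total = Q_s + Q_l + Q_misc
Q_total = 27.7 + 18.7 + 13.7
Q_total = 60.1 kW

60.1


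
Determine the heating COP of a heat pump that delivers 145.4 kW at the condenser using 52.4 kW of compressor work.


COP_hp = Q_cond / W
COP_hp = 145.4 / 52.4
COP_hp = 2.775

2.775


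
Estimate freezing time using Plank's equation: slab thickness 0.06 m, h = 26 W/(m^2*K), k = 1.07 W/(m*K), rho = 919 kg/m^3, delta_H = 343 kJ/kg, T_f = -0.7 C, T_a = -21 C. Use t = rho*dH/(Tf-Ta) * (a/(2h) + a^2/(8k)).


dT = -0.7 - (-21) = 20.3 K
term1 = a/(2h) = 0.06/(2*26) = 0.001153846154
term2 = a^2/(8k) = 0.06^2/(8*1.07) = 0.0004205607477
t = rho*dH*1000/dT * (term1 + term2)
t = 919*343*1000/20.3 * (0.001153846154 + 0.0004205607477)
t = 24447 s

24447


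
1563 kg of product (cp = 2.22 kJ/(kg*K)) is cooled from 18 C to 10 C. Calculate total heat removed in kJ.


dT = 18 - (10) = 8 K
Q = m * cp * dT = 1563 * 2.22 * 8
Q = 27759 kJ

27759


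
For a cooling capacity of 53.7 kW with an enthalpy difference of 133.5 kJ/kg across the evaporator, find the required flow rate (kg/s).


m_dot = Q / dh
m_dot = 53.7 / 133.5
m_dot = 0.4022 kg/s

0.4022


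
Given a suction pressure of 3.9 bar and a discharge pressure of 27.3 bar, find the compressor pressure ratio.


PR = P_high / P_low
PR = 27.3 / 3.9
PR = 7.0

7.0


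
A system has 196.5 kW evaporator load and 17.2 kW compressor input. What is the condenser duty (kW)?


Q_cond = Q_evap + W
Q_cond = 196.5 + 17.2
Q_cond = 213.7 kW

213.7


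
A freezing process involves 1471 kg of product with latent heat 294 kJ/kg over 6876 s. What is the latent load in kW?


Q_lat = m * h_fg / t
Q_lat = 1471 * 294 / 6876
Q_lat = 62.9 kW

62.9


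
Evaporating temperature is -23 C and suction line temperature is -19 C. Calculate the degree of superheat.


Superheat = T_suction - T_evap
Superheat = -19 - (-23)
Superheat = 4 K

4


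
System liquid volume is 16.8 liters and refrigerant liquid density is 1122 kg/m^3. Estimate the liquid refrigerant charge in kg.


Charge = V * rho / 1000
Charge = 16.8 * 1122 / 1000
Charge = 18.85 kg

18.85


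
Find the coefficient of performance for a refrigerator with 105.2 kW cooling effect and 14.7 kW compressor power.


COP = Q_evap / W
COP = 105.2 / 14.7
COP = 7.156

7.156


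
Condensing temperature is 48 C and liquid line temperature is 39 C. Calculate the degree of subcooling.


Subcooling = T_cond - T_liquid
Subcooling = 48 - 39
Subcooling = 9 K

9


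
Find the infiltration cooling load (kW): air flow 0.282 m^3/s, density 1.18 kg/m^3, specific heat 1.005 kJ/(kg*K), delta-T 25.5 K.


Q = V_dot * rho * cp * dT
Q = 0.282 * 1.18 * 1.005 * 25.5
Q = 8.528 kW

8.528


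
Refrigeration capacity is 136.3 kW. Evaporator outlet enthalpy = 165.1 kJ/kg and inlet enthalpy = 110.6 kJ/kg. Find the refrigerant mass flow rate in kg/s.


dh = 165.1 - 110.6 = 54.5 kJ/kg
m_dot = Q / dh = 136.3 / 54.5 = 2.5009 kg/s

2.5009


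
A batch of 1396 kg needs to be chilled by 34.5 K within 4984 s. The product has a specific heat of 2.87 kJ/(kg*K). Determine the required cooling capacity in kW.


Q = m * cp * dT / t
Q = 1396 * 2.87 * 34.5 / 4984
Q = 27.734 kW

27.734


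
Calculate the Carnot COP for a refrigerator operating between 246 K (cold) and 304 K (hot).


dT = 304 - 246 = 58 K
COP_carnot = T_cold / dT = 246 / 58
COP_carnot = 4.241

4.241


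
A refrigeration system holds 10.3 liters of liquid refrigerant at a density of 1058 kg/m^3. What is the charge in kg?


Charge = V * rho / 1000
Charge = 10.3 * 1058 / 1000
Charge = 10.9 kg

10.9


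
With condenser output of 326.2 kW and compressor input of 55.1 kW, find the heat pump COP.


COP_hp = Q_cond / W
COP_hp = 326.2 / 55.1
COP_hp = 5.92

5.92


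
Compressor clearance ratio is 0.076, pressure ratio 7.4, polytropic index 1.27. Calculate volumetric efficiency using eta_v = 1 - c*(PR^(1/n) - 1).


PR^(1/n) = 7.4^(1/1.27) = 4.83542248
eta_v = 1 - 0.076 * (4.83542248 - 1)
eta_v = 0.7085

0.7085


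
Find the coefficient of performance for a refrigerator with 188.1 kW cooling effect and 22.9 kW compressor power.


COP = Q_evap / W
COP = 188.1 / 22.9
COP = 8.214

8.214


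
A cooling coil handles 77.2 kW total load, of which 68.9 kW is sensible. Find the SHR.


SHR = Q_sensible / Q_total
SHR = 68.9 / 77.2
SHR = 0.892

0.892


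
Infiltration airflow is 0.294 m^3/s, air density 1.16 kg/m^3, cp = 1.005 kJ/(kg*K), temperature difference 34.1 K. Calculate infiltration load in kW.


Q = V_dot * rho * cp * dT
Q = 0.294 * 1.16 * 1.005 * 34.1
Q = 11.688 kW

11.688


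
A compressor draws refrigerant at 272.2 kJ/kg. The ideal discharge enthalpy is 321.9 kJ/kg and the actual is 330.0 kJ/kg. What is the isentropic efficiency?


dh_ideal = 321.9 - 272.2 = 49.7 kJ/kg
dh_actual = 330.0 - 272.2 = 57.8 kJ/kg
eta_s = dh_ideal / dh_actual = 49.7 / 57.8
eta_s = 0.8599

0.8599


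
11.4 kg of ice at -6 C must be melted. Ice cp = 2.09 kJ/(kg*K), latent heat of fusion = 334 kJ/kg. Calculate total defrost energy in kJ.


Sensible heat = cp * dT = 2.09 * 6 = 12.54 kJ/kg
Total per kg = 12.54 + 334 = 346.54 kJ/kg
Q = m * total = 11.4 * 346.54
Q = 3950.6 kJ

3950.6


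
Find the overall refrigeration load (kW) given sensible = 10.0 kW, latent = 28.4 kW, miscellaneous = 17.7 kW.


Q_total = Q_s + Q_l + Q_misc
Q_total = 10.0 + 28.4 + 17.7
Q_total = 56.1 kW

56.1


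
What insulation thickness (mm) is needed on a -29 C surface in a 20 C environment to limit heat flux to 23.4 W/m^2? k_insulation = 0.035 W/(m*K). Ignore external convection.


dT = 20 - (-29) = 49 K
thickness = k * dT / q_max * 1000
thickness = 0.035 * 49 / 23.4 * 1000
thickness = 73.3 mm

73.3


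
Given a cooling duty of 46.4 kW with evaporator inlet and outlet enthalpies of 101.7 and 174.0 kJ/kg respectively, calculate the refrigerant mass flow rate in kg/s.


dh = 174.0 - 101.7 = 72.3 kJ/kg
m_dot = Q / dh = 46.4 / 72.3 = 0.6418 kg/s

0.6418


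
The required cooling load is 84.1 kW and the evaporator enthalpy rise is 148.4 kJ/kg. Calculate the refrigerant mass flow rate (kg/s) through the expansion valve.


m_dot = Q / dh
m_dot = 84.1 / 148.4
m_dot = 0.5667 kg/s

0.5667


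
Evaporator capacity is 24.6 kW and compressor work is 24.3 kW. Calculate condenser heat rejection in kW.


Q_cond = Q_evap + W
Q_cond = 24.6 + 24.3
Q_cond = 48.9 kW

48.9


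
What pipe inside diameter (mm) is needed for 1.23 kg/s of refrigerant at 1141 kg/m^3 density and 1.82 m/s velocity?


A = m_dot / (rho * v) = 1.23 / (1141 * 1.82) = 0.0005923086554 m^2
d = sqrt(4*A/pi) * 1000
d = 27.5 mm

27.5


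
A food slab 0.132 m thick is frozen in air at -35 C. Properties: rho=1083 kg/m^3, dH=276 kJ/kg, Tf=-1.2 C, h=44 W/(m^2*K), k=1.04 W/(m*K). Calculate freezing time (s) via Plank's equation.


dT = -1.2 - (-35) = 33.8 K
term1 = a/(2h) = 0.132/(2*44) = 0.0015
term2 = a^2/(8k) = 0.132^2/(8*1.04) = 0.002094230769
t = rho*dH*1000/dT * (term1 + term2)
t = 1083*276*1000/33.8 * (0.0015 + 0.002094230769)
t = 31785 s

31785


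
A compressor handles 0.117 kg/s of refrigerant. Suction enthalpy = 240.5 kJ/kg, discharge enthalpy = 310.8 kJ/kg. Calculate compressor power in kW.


dh = 310.8 - 240.5 = 70.3 kJ/kg
W = m_dot * dh = 0.117 * 70.3 = 8.23 kW

8.23


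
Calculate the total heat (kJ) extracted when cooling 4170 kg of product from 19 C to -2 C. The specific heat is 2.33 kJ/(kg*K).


dT = 19 - (-2) = 21 K
Q = m * cp * dT = 4170 * 2.33 * 21
Q = 204038 kJ

204038


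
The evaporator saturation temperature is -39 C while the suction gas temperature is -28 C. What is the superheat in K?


Superheat = T_suction - T_evap
Superheat = -28 - (-39)
Superheat = 11 K

11


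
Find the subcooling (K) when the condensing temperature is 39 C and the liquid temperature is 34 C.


Subcooling = T_cond - T_liquid
Subcooling = 39 - 34
Subcooling = 5 K

5


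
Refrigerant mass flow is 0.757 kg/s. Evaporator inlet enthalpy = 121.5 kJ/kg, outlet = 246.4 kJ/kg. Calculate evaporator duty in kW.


dh = 246.4 - 121.5 = 124.9 kJ/kg
Q_evap = m_dot * dh = 0.757 * 124.9
Q_evap = 94.55 kW

94.55


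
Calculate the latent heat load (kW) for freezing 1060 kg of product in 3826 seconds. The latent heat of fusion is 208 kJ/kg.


Q_lat = m * h_fg / t
Q_lat = 1060 * 208 / 3826
Q_lat = 57.63 kW

57.63


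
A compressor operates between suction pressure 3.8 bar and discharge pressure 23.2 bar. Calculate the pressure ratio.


PR = P_high / P_low
PR = 23.2 / 3.8
PR = 6.105

6.105


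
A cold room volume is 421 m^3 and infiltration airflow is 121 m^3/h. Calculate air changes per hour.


ACH = flow / volume
ACH = 121 / 421
ACH = 0.287

0.287


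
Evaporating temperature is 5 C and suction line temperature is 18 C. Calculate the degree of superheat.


Superheat = T_suction - T_evap
Superheat = 18 - (5)
Superheat = 13 K

13


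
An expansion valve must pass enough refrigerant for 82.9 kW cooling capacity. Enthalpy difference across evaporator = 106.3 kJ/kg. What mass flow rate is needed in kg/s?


m_dot = Q / dh
m_dot = 82.9 / 106.3
m_dot = 0.7799 kg/s

0.7799


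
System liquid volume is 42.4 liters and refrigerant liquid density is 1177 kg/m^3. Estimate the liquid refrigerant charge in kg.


Charge = V * rho / 1000
Charge = 42.4 * 1177 / 1000
Charge = 49.9 kg

49.9


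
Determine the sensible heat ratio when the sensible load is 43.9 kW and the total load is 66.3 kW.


SHR = Q_sensible / Q_total
SHR = 43.9 / 66.3
SHR = 0.662

0.662


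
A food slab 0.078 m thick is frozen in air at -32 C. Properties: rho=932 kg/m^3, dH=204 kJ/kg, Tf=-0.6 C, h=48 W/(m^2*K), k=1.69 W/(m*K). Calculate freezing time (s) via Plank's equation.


dT = -0.6 - (-32) = 31.4 K
term1 = a/(2h) = 0.078/(2*48) = 0.0008125
term2 = a^2/(8k) = 0.078^2/(8*1.69) = 0.00045
t = rho*dH*1000/dT * (term1 + term2)
t = 932*204*1000/31.4 * (0.0008125 + 0.00045)
t = 7644 s

7644


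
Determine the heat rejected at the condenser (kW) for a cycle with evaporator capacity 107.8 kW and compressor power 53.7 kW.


Q_cond = Q_evap + W
Q_cond = 107.8 + 53.7
Q_cond = 161.5 kW

161.5


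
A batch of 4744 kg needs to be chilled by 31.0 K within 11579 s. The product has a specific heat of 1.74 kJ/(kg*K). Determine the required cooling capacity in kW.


Q = m * cp * dT / t
Q = 4744 * 1.74 * 31.0 / 11579
Q = 22.1 kW

22.1


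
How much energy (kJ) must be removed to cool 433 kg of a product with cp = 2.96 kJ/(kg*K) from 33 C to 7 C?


dT = 33 - (7) = 26 K
Q = m * cp * dT = 433 * 2.96 * 26
Q = 33324 kJ

33324


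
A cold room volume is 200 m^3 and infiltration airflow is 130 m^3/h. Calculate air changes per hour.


ACH = flow / volume
ACH = 130 / 200
ACH = 0.65

0.65


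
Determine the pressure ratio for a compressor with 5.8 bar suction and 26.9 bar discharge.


PR = P_high / P_low
PR = 26.9 / 5.8
PR = 4.638

4.638


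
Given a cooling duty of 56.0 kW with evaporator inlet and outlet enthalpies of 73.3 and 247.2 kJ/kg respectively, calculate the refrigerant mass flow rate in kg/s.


dh = 247.2 - 73.3 = 173.9 kJ/kg
m_dot = Q / dh = 56.0 / 173.9 = 0.322 kg/s

0.322


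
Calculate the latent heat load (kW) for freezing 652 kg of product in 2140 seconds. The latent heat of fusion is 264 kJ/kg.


Q_lat = m * h_fg / t
Q_lat = 652 * 264 / 2140
Q_lat = 80.43 kW

80.43


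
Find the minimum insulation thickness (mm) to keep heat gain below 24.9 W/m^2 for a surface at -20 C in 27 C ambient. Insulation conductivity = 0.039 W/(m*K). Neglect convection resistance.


dT = 27 - (-20) = 47 K
thickness = k * dT / q_max * 1000
thickness = 0.039 * 47 / 24.9 * 1000
thickness = 73.6 mm

73.6


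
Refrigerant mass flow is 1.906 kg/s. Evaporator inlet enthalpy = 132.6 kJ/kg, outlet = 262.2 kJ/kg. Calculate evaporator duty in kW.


dh = 262.2 - 132.6 = 129.6 kJ/kg
Q_evap = m_dot * dh = 1.906 * 129.6
Q_evap = 247.02 kW

247.02


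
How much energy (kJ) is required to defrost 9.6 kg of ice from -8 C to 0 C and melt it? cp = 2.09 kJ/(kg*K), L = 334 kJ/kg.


Sensible heat = cp * dT = 2.09 * 8 = 16.72 kJ/kg
Total per kg = 16.72 + 334 = 350.72 kJ/kg
Q = m * total = 9.6 * 350.72
Q = 3366.9 kJ

3366.9


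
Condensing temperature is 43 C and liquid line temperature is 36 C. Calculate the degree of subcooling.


Subcooling = T_cond - T_liquid
Subcooling = 43 - 36
Subcooling = 7 K

7


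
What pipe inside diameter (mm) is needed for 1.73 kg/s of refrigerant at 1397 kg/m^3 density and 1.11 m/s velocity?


A = m_dot / (rho * v) = 1.73 / (1397 * 1.11) = 0.001115646785 m^2
d = sqrt(4*A/pi) * 1000
d = 37.7 mm

37.7


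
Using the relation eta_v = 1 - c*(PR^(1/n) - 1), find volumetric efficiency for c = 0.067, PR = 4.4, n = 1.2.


PR^(1/n) = 4.4^(1/1.2) = 3.43724559
eta_v = 1 - 0.067 * (3.43724559 - 1)
eta_v = 0.8367

0.8367


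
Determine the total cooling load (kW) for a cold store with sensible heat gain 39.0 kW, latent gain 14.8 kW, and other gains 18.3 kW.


Q_total = Q_s + Q_l + Q_misc
Q_total = 39.0 + 14.8 + 18.3
Q_total = 72.1 kW

72.1


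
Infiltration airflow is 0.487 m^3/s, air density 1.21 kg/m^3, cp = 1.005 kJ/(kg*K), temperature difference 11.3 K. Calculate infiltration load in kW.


Q = V_dot * rho * cp * dT
Q = 0.487 * 1.21 * 1.005 * 11.3
Q = 6.692 kW

6.692


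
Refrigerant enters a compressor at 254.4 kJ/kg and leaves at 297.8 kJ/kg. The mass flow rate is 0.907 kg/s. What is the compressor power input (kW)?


dh = 297.8 - 254.4 = 43.4 kJ/kg
W = m_dot * dh = 0.907 * 43.4 = 39.36 kW

39.36


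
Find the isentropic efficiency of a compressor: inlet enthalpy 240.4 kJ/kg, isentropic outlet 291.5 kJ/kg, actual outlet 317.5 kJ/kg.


dh_ideal = 291.5 - 240.4 = 51.1 kJ/kg
dh_actual = 317.5 - 240.4 = 77.1 kJ/kg
eta_s = dh_ideal / dh_actual = 51.1 / 77.1
eta_s = 0.6628

0.6628


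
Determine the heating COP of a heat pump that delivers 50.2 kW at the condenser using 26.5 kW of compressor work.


COP_hp = Q_cond / W
COP_hp = 50.2 / 26.5
COP_hp = 1.894

1.894


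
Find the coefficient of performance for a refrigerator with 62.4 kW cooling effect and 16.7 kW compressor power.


COP = Q_evap / W
COP = 62.4 / 16.7
COP = 3.737

3.737


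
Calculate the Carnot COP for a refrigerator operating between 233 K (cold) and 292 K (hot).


dT = 292 - 233 = 59 K
COP_carnot = T_cold / dT = 233 / 59
COP_carnot = 3.949

3.949


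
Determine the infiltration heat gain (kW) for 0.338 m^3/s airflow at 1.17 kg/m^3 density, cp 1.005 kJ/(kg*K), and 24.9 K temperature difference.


Q = V_dot * rho * cp * dT
Q = 0.338 * 1.17 * 1.005 * 24.9
Q = 9.896 kW

9.896


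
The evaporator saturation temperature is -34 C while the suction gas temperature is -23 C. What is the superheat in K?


Superheat = T_suction - T_evap
Superheat = -23 - (-34)
Superheat = 11 K

11


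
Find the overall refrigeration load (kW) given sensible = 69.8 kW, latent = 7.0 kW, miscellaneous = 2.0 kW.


Q_total = Q_s + Q_l + Q_misc
Q_total = 69.8 + 7.0 + 2.0
Q_total = 78.8 kW

78.8


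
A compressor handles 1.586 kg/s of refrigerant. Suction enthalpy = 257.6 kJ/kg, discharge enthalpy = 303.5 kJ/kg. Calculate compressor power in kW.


dh = 303.5 - 257.6 = 45.9 kJ/kg
W = m_dot * dh = 1.586 * 45.9 = 72.8 kW

72.8


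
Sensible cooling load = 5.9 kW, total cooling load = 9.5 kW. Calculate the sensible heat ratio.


SHR = Q_sensible / Q_total
SHR = 5.9 / 9.5
SHR = 0.621

0.621


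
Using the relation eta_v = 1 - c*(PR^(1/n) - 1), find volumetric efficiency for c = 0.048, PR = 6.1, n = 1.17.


PR^(1/n) = 6.1^(1/1.17) = 4.69053176
eta_v = 1 - 0.048 * (4.69053176 - 1)
eta_v = 0.8229

0.8229


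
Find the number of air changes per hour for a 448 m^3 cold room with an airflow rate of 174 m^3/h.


ACH = flow / volume
ACH = 174 / 448
ACH = 0.388

0.388


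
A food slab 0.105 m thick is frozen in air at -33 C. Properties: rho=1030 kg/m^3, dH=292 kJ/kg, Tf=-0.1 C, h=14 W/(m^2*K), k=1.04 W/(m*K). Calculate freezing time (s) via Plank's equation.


dT = -0.1 - (-33) = 32.9 K
term1 = a/(2h) = 0.105/(2*14) = 0.00375
term2 = a^2/(8k) = 0.105^2/(8*1.04) = 0.001325120192
t = rho*dH*1000/dT * (term1 + term2)
t = 1030*292*1000/32.9 * (0.00375 + 0.001325120192)
t = 46395 s

46395


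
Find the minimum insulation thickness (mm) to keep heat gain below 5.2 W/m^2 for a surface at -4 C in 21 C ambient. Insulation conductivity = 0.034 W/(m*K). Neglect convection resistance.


dT = 21 - (-4) = 25 K
thickness = k * dT / q_max * 1000
thickness = 0.034 * 25 / 5.2 * 1000
thickness = 163.5 mm

163.5


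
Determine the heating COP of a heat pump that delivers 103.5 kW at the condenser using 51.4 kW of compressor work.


COP_hp = Q_cond / W
COP_hp = 103.5 / 51.4
COP_hp = 2.014

2.014


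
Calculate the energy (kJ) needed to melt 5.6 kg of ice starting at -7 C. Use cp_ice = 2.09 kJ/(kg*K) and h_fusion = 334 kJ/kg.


Sensible heat = cp * dT = 2.09 * 7 = 14.63 kJ/kg
Total per kg = 14.63 + 334 = 348.63 kJ/kg
Q = m * total = 5.6 * 348.63
Q = 1952.3 kJ

1952.3


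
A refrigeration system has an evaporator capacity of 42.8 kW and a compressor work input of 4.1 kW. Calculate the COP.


COP = Q_evap / W
COP = 42.8 / 4.1
COP = 10.439

10.439


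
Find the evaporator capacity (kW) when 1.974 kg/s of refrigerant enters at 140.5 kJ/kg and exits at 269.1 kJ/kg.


dh = 269.1 - 140.5 = 128.6 kJ/kg
Q_evap = m_dot * dh = 1.974 * 128.6
Q_evap = 253.86 kW

253.86


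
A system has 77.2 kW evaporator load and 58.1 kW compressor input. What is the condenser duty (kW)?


Q_cond = Q_evap + W
Q_cond = 77.2 + 58.1
Q_cond = 135.3 kW

135.3


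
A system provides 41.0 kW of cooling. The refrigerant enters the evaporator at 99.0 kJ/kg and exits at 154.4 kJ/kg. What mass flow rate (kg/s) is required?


dh = 154.4 - 99.0 = 55.4 kJ/kg
m_dot = Q / dh = 41.0 / 55.4 = 0.7401 kg/s

0.7401


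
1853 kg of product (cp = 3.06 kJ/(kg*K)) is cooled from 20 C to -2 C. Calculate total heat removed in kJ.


dT = 20 - (-2) = 22 K
Q = m * cp * dT = 1853 * 3.06 * 22
Q = 124744 kJ

124744


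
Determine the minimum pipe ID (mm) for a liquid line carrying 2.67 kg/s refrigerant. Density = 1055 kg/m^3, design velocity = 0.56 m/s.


A = m_dot / (rho * v) = 2.67 / (1055 * 0.56) = 0.00451929587 m^2
d = sqrt(4*A/pi) * 1000
d = 75.9 mm

75.9


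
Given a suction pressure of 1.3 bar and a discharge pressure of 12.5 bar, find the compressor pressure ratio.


PR = P_high / P_low
PR = 12.5 / 1.3
PR = 9.615

9.615


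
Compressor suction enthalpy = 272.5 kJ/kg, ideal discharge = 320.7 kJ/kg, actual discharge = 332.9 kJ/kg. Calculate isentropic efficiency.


dh_ideal = 320.7 - 272.5 = 48.2 kJ/kg
dh_actual = 332.9 - 272.5 = 60.4 kJ/kg
eta_s = dh_ideal / dh_actual = 48.2 / 60.4
eta_s = 0.798

0.798


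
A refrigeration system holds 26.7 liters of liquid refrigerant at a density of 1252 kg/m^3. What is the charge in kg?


Charge = V * rho / 1000
Charge = 26.7 * 1252 / 1000
Charge = 33.43 kg

33.43


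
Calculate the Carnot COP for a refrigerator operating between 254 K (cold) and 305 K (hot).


dT = 305 - 254 = 51 K
COP_carnot = T_cold / dT = 254 / 51
COP_carnot = 4.98

4.98


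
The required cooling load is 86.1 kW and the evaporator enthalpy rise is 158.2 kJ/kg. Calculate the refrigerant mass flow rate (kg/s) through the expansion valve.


m_dot = Q / dh
m_dot = 86.1 / 158.2
m_dot = 0.5442 kg/s

0.5442


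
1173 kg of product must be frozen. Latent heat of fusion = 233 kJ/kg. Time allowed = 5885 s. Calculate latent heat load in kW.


Q_lat = m * h_fg / t
Q_lat = 1173 * 233 / 5885
Q_lat = 46.44 kW

46.44


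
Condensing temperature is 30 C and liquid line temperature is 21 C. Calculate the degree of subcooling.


Subcooling = T_cond - T_liquid
Subcooling = 30 - 21
Subcooling = 9 K

9


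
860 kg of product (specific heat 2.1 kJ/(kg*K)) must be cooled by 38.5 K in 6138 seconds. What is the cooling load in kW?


Q = m * cp * dT / t
Q = 860 * 2.1 * 38.5 / 6138
Q = 11.328 kW

11.328


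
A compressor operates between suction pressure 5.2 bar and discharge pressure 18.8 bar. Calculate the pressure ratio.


PR = P_high / P_low
PR = 18.8 / 5.2
PR = 3.615

3.615


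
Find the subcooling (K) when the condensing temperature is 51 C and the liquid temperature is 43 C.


Subcooling = T_cond - T_liquid
Subcooling = 51 - 43
Subcooling = 8 K

8


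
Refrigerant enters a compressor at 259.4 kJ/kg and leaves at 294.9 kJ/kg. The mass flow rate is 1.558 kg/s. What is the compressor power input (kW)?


dh = 294.9 - 259.4 = 35.5 kJ/kg
W = m_dot * dh = 1.558 * 35.5 = 55.31 kW

55.31


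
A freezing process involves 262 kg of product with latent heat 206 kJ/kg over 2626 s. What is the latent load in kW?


Q_lat = m * h_fg / t
Q_lat = 262 * 206 / 2626
Q_lat = 20.55 kW

20.55


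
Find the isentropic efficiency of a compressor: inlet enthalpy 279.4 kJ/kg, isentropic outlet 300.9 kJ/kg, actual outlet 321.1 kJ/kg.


dh_ideal = 300.9 - 279.4 = 21.5 kJ/kg
dh_actual = 321.1 - 279.4 = 41.7 kJ/kg
eta_s = dh_ideal / dh_actual = 21.5 / 41.7
eta_s = 0.5156

0.5156


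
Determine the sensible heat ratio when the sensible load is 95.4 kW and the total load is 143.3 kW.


SHR = Q_sensible / Q_total
SHR = 95.4 / 143.3
SHR = 0.666

0.666


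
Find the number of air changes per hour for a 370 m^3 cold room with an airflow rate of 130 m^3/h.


ACH = flow / volume
ACH = 130 / 370
ACH = 0.351

0.351


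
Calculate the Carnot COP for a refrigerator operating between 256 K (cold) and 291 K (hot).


dT = 291 - 256 = 35 K
COP_carnot = T_cold / dT = 256 / 35
COP_carnot = 7.314

7.314


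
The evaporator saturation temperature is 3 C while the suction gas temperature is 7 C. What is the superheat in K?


Superheat = T_suction - T_evap
Superheat = 7 - (3)
Superheat = 4 K

4


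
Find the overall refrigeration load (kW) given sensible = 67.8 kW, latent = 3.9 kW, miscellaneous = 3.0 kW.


Q_total = Q_s + Q_l + Q_misc
Q_total = 67.8 + 3.9 + 3.0
Q_total = 74.7 kW

74.7


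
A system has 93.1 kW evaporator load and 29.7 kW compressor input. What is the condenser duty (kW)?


Q_cond = Q_evap + W
Q_cond = 93.1 + 29.7
Q_cond = 122.8 kW

122.8


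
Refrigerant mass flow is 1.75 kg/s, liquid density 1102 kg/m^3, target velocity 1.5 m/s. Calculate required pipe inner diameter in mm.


A = m_dot / (rho * v) = 1.75 / (1102 * 1.5) = 0.001058681186 m^2
d = sqrt(4*A/pi) * 1000
d = 36.7 mm

36.7


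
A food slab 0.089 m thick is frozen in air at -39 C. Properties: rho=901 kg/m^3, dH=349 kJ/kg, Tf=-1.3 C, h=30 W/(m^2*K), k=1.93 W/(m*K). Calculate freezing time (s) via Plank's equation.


dT = -1.3 - (-39) = 37.7 K
term1 = a/(2h) = 0.089/(2*30) = 0.001483333333
term2 = a^2/(8k) = 0.089^2/(8*1.93) = 0.0005130181347
t = rho*dH*1000/dT * (term1 + term2)
t = 901*349*1000/37.7 * (0.001483333333 + 0.0005130181347)
t = 16651 s

16651


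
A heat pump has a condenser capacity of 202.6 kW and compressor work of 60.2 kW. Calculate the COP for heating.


COP_hp = Q_cond / W
COP_hp = 202.6 / 60.2
COP_hp = 3.365

3.365


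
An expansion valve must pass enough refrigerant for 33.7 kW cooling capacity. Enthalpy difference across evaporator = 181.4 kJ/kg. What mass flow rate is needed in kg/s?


m_dot = Q / dh
m_dot = 33.7 / 181.4
m_dot = 0.1858 kg/s

0.1858


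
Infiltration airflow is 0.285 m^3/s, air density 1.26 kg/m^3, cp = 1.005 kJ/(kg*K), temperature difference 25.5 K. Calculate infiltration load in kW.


Q = V_dot * rho * cp * dT
Q = 0.285 * 1.26 * 1.005 * 25.5
Q = 9.203 kW

9.203


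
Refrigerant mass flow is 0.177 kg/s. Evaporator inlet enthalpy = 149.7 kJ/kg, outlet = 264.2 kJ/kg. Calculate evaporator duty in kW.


dh = 264.2 - 149.7 = 114.5 kJ/kg
Q_evap = m_dot * dh = 0.177 * 114.5
Q_evap = 20.27 kW

20.27


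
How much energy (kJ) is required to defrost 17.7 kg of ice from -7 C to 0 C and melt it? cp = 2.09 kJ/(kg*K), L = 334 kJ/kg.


Sensible heat = cp * dT = 2.09 * 7 = 14.63 kJ/kg
Total per kg = 14.63 + 334 = 348.63 kJ/kg
Q = m * total = 17.7 * 348.63
Q = 6170.8 kJ

6170.8


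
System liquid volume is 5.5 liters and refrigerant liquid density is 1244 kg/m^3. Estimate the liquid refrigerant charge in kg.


Charge = V * rho / 1000
Charge = 5.5 * 1244 / 1000
Charge = 6.84 kg

6.84


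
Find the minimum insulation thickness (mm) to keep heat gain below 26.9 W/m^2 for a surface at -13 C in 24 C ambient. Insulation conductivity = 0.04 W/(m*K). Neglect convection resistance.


dT = 24 - (-13) = 37 K
thickness = k * dT / q_max * 1000
thickness = 0.04 * 37 / 26.9 * 1000
thickness = 55.0 mm

55.0
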